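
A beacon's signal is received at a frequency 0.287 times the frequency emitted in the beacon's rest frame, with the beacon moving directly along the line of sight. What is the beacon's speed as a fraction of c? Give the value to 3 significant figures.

f_obs/f_src = √((1−β)/(1+β)) = 0.287  ⇒  (1−β)/(1+β) = 0.082369
β = |1 − D²|/(1 + D²) = |1 − 0.082369|/(1 + 0.082369) = 0.848

β ≈ 0.848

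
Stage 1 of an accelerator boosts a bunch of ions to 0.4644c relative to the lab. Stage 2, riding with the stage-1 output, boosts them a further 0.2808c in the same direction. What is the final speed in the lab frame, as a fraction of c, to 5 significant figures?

u ≈ 0.65923c

Compose boost 2: (0.2808 + 0.4644)/(1 + 0.2808×0.4644) = 0.74520/1.130404 = 0.65923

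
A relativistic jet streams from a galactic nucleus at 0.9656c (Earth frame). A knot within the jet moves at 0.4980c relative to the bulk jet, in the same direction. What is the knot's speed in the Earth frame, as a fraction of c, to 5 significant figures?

u ≈ 0.98834c

Relativistic velocity addition: u = (u' + v)/(1 + u'v/c²)
= (0.4980 + 0.9656)/(1 + 0.4980×0.9656) = 1.4636/1.480869 = 0.98834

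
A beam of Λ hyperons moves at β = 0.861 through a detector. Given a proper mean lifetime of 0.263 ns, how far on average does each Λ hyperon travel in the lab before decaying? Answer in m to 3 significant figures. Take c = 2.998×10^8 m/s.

γ = 1/√(1 − 0.861²) = 1.9662
Dilated lifetime: Δt = γτ₀ = 1.9662 × 0.263 ns = 0.51710 ns
d = vΔt = 0.861c × 0.51710 ns = 2.5813×10^8 m/s × 5.1710×10^-10 s = 0.133 m

d ≈ 0.133 m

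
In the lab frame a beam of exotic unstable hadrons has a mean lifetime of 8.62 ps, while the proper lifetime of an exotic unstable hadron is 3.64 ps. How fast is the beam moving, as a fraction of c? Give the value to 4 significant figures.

β ≈ 0.9065

γ = Δt/τ₀ = 8.62/3.64 = 2.36813
β = √(1 − 1/γ²) = √(1 − 1/2.36813²) = 0.9065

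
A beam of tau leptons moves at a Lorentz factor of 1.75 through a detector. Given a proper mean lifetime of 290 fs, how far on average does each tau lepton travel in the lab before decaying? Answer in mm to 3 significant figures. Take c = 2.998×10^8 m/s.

β = √(1 − 1/γ²) = √(1 − 1/1.75²) = 0.82065
Dilated lifetime: Δt = γτ₀ = 1.75 × 290 fs = 507.50 fs
d = vΔt = 0.82065c × 507.50 fs = 2.4603×10^8 m/s × 5.0750×10^-13 s = 0.125 mm

d ≈ 0.125 mm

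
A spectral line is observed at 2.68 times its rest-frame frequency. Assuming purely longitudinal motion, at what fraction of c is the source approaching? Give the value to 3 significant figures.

β ≈ 0.756

f_obs/f_src = √((1+β)/(1−β)) = 2.68  ⇒  (1+β)/(1−β) = 7.1824
β = |1 − D²|/(1 + D²) = |1 − 7.1824|/(1 + 7.1824) = 0.756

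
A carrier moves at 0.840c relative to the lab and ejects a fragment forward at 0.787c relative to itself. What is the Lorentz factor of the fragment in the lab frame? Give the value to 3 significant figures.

u_lab = (0.787 + 0.840)/(1 + 0.787×0.840) = 1.627/1.66108 = 0.979483
γ = 1/√(1 − 0.979483²) = 4.96

γ ≈ 4.96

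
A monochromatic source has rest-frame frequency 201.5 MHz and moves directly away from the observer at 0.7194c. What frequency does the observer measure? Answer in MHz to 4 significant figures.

f_obs ≈ 81.40 MHz

Relativistic Doppler: f_obs = f_src √((1−β)/(1+β))
= 201.5 × √(0.280600/1.71940) = 201.5 × 0.403976 = 81.40 MHz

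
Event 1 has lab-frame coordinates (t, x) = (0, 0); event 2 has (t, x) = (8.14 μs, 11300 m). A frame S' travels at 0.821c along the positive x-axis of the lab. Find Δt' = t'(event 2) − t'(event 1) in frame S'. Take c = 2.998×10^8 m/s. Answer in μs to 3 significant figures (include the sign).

Δt' ≈ -39.9 μs

γ = 1/√(1 − 0.821²) = 1.7515
Δt' = γ(Δt − vΔx/c²) = 1.7515 × (8.14 μs − 0.821×11300 m / (2.998×10^8 m/s))
= 1.7515 × (-22.805 μs) = -39.9 μs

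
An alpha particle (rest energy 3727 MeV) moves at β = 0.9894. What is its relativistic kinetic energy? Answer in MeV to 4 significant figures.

K ≈ 21940 MeV

γ = 1/√(1 − 0.9894²) = 6.88630
K = (γ − 1)m₀c² = (6.88630 − 1) × 3727 MeV = 5.88630 × 3727 MeV = 21940 MeV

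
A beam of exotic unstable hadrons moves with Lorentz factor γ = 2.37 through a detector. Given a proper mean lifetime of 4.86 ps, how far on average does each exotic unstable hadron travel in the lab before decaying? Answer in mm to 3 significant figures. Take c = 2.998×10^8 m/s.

d ≈ 3.13 mm

β = √(1 − 1/γ²) = √(1 − 1/2.37²) = 0.90662
Dilated lifetime: Δt = γτ₀ = 2.37 × 4.86 ps = 11.518 ps
d = vΔt = 0.90662c × 11.518 ps = 2.7181×10^8 m/s × 1.1518×10^-11 s = 3.13 mm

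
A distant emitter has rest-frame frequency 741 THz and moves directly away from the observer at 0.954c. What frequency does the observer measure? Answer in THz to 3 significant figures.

f_obs ≈ 114 THz

Relativistic Doppler: f_obs = f_src √((1−β)/(1+β))
= 741 × √(0.046000/1.9540) = 741 × 0.15343 = 114 THz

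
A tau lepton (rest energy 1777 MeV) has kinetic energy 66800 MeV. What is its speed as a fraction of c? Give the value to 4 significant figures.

β ≈ 0.9997

γ = 1 + K/(m₀c²) = 1 + 66800/1777 = 38.5914
β = √(1 − 1/γ²) = 0.9997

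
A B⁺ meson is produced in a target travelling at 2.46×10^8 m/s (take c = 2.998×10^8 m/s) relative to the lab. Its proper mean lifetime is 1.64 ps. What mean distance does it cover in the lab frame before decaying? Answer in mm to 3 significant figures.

β = v/c = 2.46×10^8 / 2.998×10^8 = 0.82055
γ = 1/√(1 − 0.82055²) = 1.7495
Dilated lifetime: Δt = γτ₀ = 1.7495 × 1.64 ps = 2.8692 ps
d = vΔt = 0.82055c × 2.8692 ps = 2.4600×10^8 m/s × 2.8692×10^-12 s = 0.706 mm

d ≈ 0.706 mm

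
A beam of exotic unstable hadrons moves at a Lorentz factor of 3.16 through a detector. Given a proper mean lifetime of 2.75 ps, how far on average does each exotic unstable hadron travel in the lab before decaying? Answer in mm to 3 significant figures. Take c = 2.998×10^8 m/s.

d ≈ 2.47 mm

β = √(1 − 1/γ²) = √(1 − 1/3.16²) = 0.94861
Dilated lifetime: Δt = γτ₀ = 3.16 × 2.75 ps = 8.6900 ps
d = vΔt = 0.94861c × 8.6900 ps = 2.8439×10^8 m/s × 8.6900×10^-12 s = 2.47 mm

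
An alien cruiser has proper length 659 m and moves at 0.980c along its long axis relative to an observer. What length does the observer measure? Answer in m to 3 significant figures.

γ = 1/√(1 − 0.980²) = 5.0252
Length contraction: L = L₀/γ = 659/5.0252 = 131 m

L ≈ 131 m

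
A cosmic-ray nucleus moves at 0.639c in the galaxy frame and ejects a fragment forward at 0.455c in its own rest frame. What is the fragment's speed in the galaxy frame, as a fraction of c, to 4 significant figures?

u ≈ 0.8476c

Compose boost 2: (0.455 + 0.639)/(1 + 0.455×0.639) = 1.094/1.29075 = 0.8476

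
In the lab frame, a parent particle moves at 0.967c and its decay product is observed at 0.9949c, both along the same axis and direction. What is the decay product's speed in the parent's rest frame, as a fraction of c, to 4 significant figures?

Inverse velocity addition: u' = (u − v)/(1 − uv/c²)
= (0.9949 − 0.967)/(1 − 0.9949×0.967) = 0.02790/0.0379317 = 0.7355

u' ≈ 0.7355c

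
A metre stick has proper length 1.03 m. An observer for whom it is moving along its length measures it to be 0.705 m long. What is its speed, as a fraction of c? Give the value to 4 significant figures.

β ≈ 0.7290

γ = L₀/L = 1.03/0.705 = 1.46099
β = √(1 − 1/γ²) = 0.7290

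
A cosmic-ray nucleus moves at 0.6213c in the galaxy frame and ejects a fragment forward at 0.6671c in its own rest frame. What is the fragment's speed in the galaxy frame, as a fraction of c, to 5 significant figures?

u ≈ 0.91087c

Compose boost 2: (0.6671 + 0.6213)/(1 + 0.6671×0.6213) = 1.2884/1.414469 = 0.91087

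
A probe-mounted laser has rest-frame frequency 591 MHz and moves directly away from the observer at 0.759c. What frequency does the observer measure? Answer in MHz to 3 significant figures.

f_obs ≈ 219 MHz

Relativistic Doppler: f_obs = f_src √((1−β)/(1+β))
= 591 × √(0.24100/1.7590) = 591 × 0.37015 = 219 MHz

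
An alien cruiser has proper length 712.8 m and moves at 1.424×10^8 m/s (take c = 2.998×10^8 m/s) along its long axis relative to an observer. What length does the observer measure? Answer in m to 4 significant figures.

β = v/c = 1.424×10^8 / 2.998×10^8 = 0.474983
γ = 1/√(1 − 0.474983²) = 1.13637
Length contraction: L = L₀/γ = 712.8/1.13637 = 627.3 m

L ≈ 627.3 m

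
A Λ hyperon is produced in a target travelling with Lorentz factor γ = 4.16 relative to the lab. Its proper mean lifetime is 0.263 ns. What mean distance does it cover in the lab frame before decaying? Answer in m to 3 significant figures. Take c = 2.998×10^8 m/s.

d ≈ 0.318 m

β = √(1 − 1/γ²) = √(1 − 1/4.16²) = 0.97068
Dilated lifetime: Δt = γτ₀ = 4.16 × 0.263 ns = 1.0941 ns
d = vΔt = 0.97068c × 1.0941 ns = 2.9101×10^8 m/s × 1.0941×10^-9 s = 0.318 m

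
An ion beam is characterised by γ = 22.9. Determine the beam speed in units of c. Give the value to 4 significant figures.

β ≈ 0.9990

β = √(1 − 1/γ²) = √(1 − 1/22.9²) = √(0.998093) = 0.9990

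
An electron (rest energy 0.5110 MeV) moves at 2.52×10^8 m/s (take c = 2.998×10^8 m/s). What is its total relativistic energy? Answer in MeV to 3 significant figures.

β = v/c = 2.52×10^8 / 2.998×10^8 = 0.84056
γ = 1/√(1 − 0.84056²) = 1.8460
E = γm₀c² = 1.8460 × 0.5110 MeV = 0.943 MeV

E ≈ 0.943 MeV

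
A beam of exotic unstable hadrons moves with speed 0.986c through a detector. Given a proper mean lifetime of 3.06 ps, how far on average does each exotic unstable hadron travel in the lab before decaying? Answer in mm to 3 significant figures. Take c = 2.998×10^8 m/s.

γ = 1/√(1 − 0.986²) = 5.9972
Dilated lifetime: Δt = γτ₀ = 5.9972 × 3.06 ps = 18.351 ps
d = vΔt = 0.986c × 18.351 ps = 2.9560×10^8 m/s × 1.8351×10^-11 s = 5.42 mm

d ≈ 5.42 mm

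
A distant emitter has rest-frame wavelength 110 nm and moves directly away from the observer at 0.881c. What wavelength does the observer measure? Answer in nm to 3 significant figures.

Relativistic Doppler: λ_obs = λ_src √((1+β)/(1−β))
= 110 × √(1.8810/0.11900) = 110 × 3.9758 = 437 nm

λ_obs ≈ 437 nm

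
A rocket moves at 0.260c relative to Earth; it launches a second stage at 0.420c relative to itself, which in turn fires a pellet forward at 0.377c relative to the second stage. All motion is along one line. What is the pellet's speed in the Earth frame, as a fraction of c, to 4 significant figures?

Compose boost 2: (0.420 + 0.260)/(1 + 0.420×0.260) = 0.6800/1.10920 = 0.613054
Compose boost 3: (0.377 + 0.613054)/(1 + 0.377×0.613054) = 0.990054/1.23112 = 0.8042

u ≈ 0.8042c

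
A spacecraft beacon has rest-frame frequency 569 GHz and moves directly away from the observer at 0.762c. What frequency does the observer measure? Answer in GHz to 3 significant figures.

f_obs ≈ 209 GHz

Relativistic Doppler: f_obs = f_src √((1−β)/(1+β))
= 569 × √(0.23800/1.7620) = 569 × 0.36752 = 209 GHz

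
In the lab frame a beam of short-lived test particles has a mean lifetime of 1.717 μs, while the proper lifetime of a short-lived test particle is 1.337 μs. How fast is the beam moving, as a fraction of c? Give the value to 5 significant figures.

β ≈ 0.62742

γ = Δt/τ₀ = 1.717/1.337 = 1.284218
β = √(1 − 1/γ²) = √(1 − 1/1.284218²) = 0.62742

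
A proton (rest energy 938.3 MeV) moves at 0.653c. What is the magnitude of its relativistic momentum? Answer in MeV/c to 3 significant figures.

γ = 1/√(1 − 0.653²) = 1.3204
p = γβm₀c = 1.3204 × 0.653 × 938.3 MeV/c = 809 MeV/c

p ≈ 809 MeV/c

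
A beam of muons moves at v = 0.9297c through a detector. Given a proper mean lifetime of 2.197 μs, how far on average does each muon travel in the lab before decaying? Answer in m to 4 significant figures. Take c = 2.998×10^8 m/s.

γ = 1/√(1 − 0.9297²) = 2.71505
Dilated lifetime: Δt = γτ₀ = 2.71505 × 2.197 μs = 5.96496 μs
d = vΔt = 0.9297c × 5.96496 μs = 2.78724×10^8 m/s × 5.96496×10^-6 s = 1663 m

d ≈ 1663 m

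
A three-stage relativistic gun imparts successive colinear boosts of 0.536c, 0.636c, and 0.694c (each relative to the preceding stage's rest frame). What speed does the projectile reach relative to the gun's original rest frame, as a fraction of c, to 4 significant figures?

Compose boost 2: (0.636 + 0.536)/(1 + 0.636×0.536) = 1.172/1.34090 = 0.874042
Compose boost 3: (0.694 + 0.874042)/(1 + 0.694×0.874042) = 1.56804/1.60659 = 0.9760

u ≈ 0.9760c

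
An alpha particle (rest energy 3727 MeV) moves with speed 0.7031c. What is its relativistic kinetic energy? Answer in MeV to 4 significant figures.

γ = 1/√(1 − 0.7031²) = 1.40629
K = (γ − 1)m₀c² = (1.40629 − 1) × 3727 MeV = 0.406290 × 3727 MeV = 1514 MeV

K ≈ 1514 MeV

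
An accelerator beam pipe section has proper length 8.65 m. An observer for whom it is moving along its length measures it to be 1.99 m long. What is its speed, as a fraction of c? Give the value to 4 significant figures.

γ = L₀/L = 8.65/1.99 = 4.34673
β = √(1 − 1/γ²) = 0.9732

β ≈ 0.9732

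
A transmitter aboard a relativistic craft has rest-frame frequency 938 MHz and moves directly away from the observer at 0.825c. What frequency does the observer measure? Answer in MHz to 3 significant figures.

f_obs ≈ 290 MHz

Relativistic Doppler: f_obs = f_src √((1−β)/(1+β))
= 938 × √(0.17500/1.8250) = 938 × 0.30966 = 290 MHz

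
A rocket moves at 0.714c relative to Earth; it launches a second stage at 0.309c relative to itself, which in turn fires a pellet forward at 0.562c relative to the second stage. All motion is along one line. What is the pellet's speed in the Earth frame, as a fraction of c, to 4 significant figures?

Compose boost 2: (0.309 + 0.714)/(1 + 0.309×0.714) = 1.023/1.22063 = 0.838095
Compose boost 3: (0.562 + 0.838095)/(1 + 0.562×0.838095) = 1.40009/1.47101 = 0.9518

u ≈ 0.9518c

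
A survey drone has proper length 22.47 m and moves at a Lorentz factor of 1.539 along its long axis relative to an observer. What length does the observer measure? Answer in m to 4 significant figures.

L ≈ 14.60 m

γ = 1.539 (given)
Length contraction: L = L₀/γ = 22.47/1.539 = 14.60 m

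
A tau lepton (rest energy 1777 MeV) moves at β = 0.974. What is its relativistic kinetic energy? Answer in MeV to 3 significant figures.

γ = 1/√(1 − 0.974²) = 4.4141
K = (γ − 1)m₀c² = (4.4141 − 1) × 1777 MeV = 3.4141 × 1777 MeV = 6070 MeV

K ≈ 6070 MeV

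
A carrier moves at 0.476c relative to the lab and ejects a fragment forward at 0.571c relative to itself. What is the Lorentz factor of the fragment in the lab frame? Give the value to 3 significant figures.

γ ≈ 1.76

u_lab = (0.571 + 0.476)/(1 + 0.571×0.476) = 1.047/1.27180 = 0.823245
γ = 1/√(1 − 0.823245²) = 1.76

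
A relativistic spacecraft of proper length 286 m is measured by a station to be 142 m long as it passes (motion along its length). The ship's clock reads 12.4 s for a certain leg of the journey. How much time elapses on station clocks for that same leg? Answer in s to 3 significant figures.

Δt ≈ 25.0 s

Length contraction ⇒ γ = L₀/L = 286/142 = 2.0141
Time dilation: Δt = γτ₀ = 2.0141 × 12.4 s = 25.0 s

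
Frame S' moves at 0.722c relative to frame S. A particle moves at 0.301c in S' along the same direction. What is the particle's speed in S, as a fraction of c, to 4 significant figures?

u ≈ 0.8404c

Relativistic velocity addition: u = (u' + v)/(1 + u'v/c²)
= (0.301 + 0.722)/(1 + 0.301×0.722) = 1.023/1.21732 = 0.8404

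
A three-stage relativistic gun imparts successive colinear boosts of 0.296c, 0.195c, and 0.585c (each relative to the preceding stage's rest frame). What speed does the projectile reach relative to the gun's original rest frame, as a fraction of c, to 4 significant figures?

Compose boost 2: (0.195 + 0.296)/(1 + 0.195×0.296) = 0.4910/1.05772 = 0.464206
Compose boost 3: (0.585 + 0.464206)/(1 + 0.585×0.464206) = 1.04921/1.27156 = 0.8251

u ≈ 0.8251c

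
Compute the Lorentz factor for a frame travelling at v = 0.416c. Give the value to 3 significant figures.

γ ≈ 1.10

γ = 1/√(1 − β²) = 1/√(1 − 0.416²) = 1/√(0.82694) = 1.10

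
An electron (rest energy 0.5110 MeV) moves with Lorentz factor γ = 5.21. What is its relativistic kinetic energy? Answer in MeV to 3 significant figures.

γ = 5.21 (given)
K = (γ − 1)m₀c² = (5.21 − 1) × 0.5110 MeV = 4.2100 × 0.5110 MeV = 2.15 MeV

K ≈ 2.15 MeV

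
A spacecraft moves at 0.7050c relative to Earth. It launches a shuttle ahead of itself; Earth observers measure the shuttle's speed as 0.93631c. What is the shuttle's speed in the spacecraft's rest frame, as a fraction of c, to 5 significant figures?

u' ≈ 0.68052c

Inverse velocity addition: u' = (u − v)/(1 − uv/c²)
= (0.93631 − 0.7050)/(1 − 0.93631×0.7050) = 0.23131/0.3399015 = 0.68052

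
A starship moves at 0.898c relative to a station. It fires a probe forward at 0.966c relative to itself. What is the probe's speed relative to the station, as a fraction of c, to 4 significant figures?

Relativistic velocity addition: u = (u' + v)/(1 + u'v/c²)
= (0.966 + 0.898)/(1 + 0.966×0.898) = 1.864/1.86747 = 0.9981

u ≈ 0.9981c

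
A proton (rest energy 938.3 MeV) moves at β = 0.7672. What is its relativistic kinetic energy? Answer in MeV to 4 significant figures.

K ≈ 524.6 MeV

γ = 1/√(1 − 0.7672²) = 1.55907
K = (γ − 1)m₀c² = (1.55907 − 1) × 938.3 MeV = 0.559070 × 938.3 MeV = 524.6 MeV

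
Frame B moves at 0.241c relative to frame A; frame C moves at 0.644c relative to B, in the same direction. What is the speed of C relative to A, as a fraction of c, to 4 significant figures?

Compose boost 2: (0.644 + 0.241)/(1 + 0.644×0.241) = 0.8850/1.15520 = 0.7661

u ≈ 0.7661c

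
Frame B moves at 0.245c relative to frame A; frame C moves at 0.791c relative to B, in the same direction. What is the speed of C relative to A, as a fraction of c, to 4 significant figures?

u ≈ 0.8678c

Compose boost 2: (0.791 + 0.245)/(1 + 0.791×0.245) = 1.036/1.19379 = 0.8678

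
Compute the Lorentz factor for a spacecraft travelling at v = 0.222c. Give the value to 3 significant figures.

γ ≈ 1.03

γ = 1/√(1 − β²) = 1/√(1 − 0.222²) = 1/√(0.95072) = 1.03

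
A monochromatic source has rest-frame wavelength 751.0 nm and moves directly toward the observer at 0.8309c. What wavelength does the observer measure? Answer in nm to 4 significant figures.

Relativistic Doppler: λ_obs = λ_src √((1−β)/(1+β))
= 751.0 × √(0.169100/1.83090) = 751.0 × 0.303906 = 228.2 nm

λ_obs ≈ 228.2 nm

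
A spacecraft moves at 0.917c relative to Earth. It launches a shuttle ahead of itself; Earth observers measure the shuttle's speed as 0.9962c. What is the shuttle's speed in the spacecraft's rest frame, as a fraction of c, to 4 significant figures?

Inverse velocity addition: u' = (u − v)/(1 − uv/c²)
= (0.9962 − 0.917)/(1 − 0.9962×0.917) = 0.07920/0.0864846 = 0.9158

u' ≈ 0.9158c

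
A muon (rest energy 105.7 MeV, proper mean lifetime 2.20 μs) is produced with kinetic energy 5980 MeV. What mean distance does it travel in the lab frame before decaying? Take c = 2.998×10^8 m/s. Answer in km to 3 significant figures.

d ≈ 38.0 km

γ = 1 + K/(m₀c²) = 1 + 5980/105.7 = 57.575
β = √(1 − 1/γ²) = 0.99985
Dilated lifetime: γτ₀ = 57.575 × 2.20 μs = 126.67 μs
d = βc·γτ₀ = 0.99985 × (2.998×10^8 m/s) × 0.00012667 s = 38.0 km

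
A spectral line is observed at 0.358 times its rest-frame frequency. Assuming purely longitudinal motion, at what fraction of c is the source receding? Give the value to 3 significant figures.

f_obs/f_src = √((1−β)/(1+β)) = 0.358  ⇒  (1−β)/(1+β) = 0.12816
β = |1 − D²|/(1 + D²) = |1 − 0.12816|/(1 + 0.12816) = 0.773

β ≈ 0.773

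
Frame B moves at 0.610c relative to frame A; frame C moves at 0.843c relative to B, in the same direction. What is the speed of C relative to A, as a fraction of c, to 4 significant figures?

Compose boost 2: (0.843 + 0.610)/(1 + 0.843×0.610) = 1.453/1.51423 = 0.9596

u ≈ 0.9596c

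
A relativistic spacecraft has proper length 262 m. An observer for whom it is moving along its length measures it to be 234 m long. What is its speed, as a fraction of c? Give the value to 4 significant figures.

γ = L₀/L = 262/234 = 1.11966
β = √(1 − 1/γ²) = 0.4498

β ≈ 0.4498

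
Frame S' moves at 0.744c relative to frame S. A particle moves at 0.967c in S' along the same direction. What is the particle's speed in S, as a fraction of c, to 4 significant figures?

Relativistic velocity addition: u = (u' + v)/(1 + u'v/c²)
= (0.967 + 0.744)/(1 + 0.967×0.744) = 1.711/1.71945 = 0.9951

u ≈ 0.9951c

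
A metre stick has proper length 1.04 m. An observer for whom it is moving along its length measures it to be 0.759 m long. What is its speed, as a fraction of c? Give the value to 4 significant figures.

γ = L₀/L = 1.04/0.759 = 1.37022
β = √(1 − 1/γ²) = 0.6837

β ≈ 0.6837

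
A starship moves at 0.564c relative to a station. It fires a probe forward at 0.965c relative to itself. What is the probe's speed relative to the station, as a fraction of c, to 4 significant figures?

Relativistic velocity addition: u = (u' + v)/(1 + u'v/c²)
= (0.965 + 0.564)/(1 + 0.965×0.564) = 1.529/1.54426 = 0.9901

u ≈ 0.9901c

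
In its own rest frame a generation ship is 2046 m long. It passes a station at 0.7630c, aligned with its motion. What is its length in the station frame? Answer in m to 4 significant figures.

L ≈ 1323 m

γ = 1/√(1 − 0.7630²) = 1.54703
Length contraction: L = L₀/γ = 2046/1.54703 = 1323 m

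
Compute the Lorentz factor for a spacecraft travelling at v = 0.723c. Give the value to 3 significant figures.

γ = 1/√(1 − β²) = 1/√(1 − 0.723²) = 1/√(0.47727) = 1.45

γ ≈ 1.45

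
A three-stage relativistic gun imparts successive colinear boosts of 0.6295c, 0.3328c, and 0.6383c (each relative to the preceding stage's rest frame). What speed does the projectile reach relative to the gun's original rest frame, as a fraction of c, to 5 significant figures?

Compose boost 2: (0.3328 + 0.6295)/(1 + 0.3328×0.6295) = 0.96230/1.209498 = 0.7956196
Compose boost 3: (0.6383 + 0.7956196)/(1 + 0.6383×0.7956196) = 1.433920/1.507844 = 0.95097

u ≈ 0.95097c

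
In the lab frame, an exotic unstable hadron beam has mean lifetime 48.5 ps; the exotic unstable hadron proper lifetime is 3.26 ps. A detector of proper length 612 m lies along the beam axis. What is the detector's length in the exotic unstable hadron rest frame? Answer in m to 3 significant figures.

L ≈ 41.1 m

Time dilation ⇒ γ = Δt/τ₀ = 48.5/3.26 = 14.877
Length contraction: L = L₀/γ = 612/14.877 = 41.1 m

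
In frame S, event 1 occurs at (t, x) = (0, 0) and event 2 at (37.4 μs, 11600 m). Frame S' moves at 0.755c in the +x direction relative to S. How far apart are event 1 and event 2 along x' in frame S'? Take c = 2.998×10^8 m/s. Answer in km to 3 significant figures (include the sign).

Δx' ≈ 4.78 km

γ = 1/√(1 − 0.755²) = 1.5250
Δx' = γ(Δx − vΔt) = 1.5250 × (11600 m − 0.755×(2.998×10^8 m/s)×37.4×10^-6 s)
= 1.5250 × (3134.5 m) = 4.78 km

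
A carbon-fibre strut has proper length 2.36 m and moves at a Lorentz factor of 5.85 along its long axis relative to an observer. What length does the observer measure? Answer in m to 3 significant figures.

L ≈ 0.403 m

γ = 5.85 (given)
Length contraction: L = L₀/γ = 2.36/5.85 = 0.403 m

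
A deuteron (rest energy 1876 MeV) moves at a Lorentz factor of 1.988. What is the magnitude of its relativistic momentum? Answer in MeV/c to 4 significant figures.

β = √(1 − 1/γ²) = √(1 − 1/1.988²) = 0.864276
p = γβm₀c = 1.988 × 0.864276 × 1876 MeV/c = 3223 MeV/c

p ≈ 3223 MeV/c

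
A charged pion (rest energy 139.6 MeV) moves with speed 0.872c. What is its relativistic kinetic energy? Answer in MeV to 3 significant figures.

K ≈ 146 MeV

γ = 1/√(1 − 0.872²) = 2.0429
K = (γ − 1)m₀c² = (2.0429 − 1) × 139.6 MeV = 1.0429 × 139.6 MeV = 146 MeV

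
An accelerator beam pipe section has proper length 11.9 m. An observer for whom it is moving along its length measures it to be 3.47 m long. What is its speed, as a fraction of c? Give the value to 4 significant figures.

β ≈ 0.9565

γ = L₀/L = 11.9/3.47 = 3.42939
β = √(1 − 1/γ²) = 0.9565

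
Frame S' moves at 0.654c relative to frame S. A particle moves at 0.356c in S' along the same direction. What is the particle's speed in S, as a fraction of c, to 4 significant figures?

Relativistic velocity addition: u = (u' + v)/(1 + u'v/c²)
= (0.356 + 0.654)/(1 + 0.356×0.654) = 1.010/1.23282 = 0.8193

u ≈ 0.8193c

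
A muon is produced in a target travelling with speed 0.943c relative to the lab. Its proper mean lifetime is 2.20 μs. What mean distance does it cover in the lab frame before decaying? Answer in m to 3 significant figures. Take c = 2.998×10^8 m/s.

d ≈ 1870 m

γ = 1/√(1 − 0.943²) = 3.0049
Dilated lifetime: Δt = γτ₀ = 3.0049 × 2.20 μs = 6.6107 μs
d = vΔt = 0.943c × 6.6107 μs = 2.8271×10^8 m/s × 6.6107×10^-6 s = 1870 m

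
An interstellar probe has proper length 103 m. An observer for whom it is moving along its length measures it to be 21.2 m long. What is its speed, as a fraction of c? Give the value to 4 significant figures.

β ≈ 0.9786

γ = L₀/L = 103/21.2 = 4.85849
β = √(1 − 1/γ²) = 0.9786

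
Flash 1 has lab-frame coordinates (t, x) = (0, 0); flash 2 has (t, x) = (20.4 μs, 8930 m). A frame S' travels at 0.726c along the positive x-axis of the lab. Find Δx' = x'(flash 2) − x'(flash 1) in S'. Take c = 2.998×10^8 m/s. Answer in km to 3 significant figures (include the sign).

Δx' ≈ 6.53 km

γ = 1/√(1 − 0.726²) = 1.4541
Δx' = γ(Δx − vΔt) = 1.4541 × (8930 m − 0.726×(2.998×10^8 m/s)×20.4×10^-6 s)
= 1.4541 × (4489.8 m) = 6.53 km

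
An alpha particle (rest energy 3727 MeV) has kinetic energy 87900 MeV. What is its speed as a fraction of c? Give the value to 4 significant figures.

β ≈ 0.9992

γ = 1 + K/(m₀c²) = 1 + 87900/3727 = 24.5847
β = √(1 − 1/γ²) = 0.9992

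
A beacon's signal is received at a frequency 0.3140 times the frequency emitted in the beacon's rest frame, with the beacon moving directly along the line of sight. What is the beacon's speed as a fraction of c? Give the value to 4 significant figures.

β ≈ 0.8205

f_obs/f_src = √((1−β)/(1+β)) = 0.3140  ⇒  (1−β)/(1+β) = 0.0985960
β = |1 − D²|/(1 + D²) = |1 − 0.0985960|/(1 + 0.0985960) = 0.8205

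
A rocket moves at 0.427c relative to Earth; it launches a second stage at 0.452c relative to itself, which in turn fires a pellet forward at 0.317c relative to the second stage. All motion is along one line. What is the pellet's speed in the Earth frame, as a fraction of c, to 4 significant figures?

u ≈ 0.8543c

Compose boost 2: (0.452 + 0.427)/(1 + 0.452×0.427) = 0.8790/1.19300 = 0.736796
Compose boost 3: (0.317 + 0.736796)/(1 + 0.317×0.736796) = 1.05380/1.23356 = 0.8543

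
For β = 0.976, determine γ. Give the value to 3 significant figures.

γ ≈ 4.59

γ = 1/√(1 − β²) = 1/√(1 − 0.976²) = 1/√(0.047424) = 4.59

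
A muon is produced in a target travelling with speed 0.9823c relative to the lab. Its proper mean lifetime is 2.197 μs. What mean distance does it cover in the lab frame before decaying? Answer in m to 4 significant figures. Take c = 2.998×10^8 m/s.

d ≈ 3454 m

γ = 1/√(1 − 0.9823²) = 5.33862
Dilated lifetime: Δt = γτ₀ = 5.33862 × 2.197 μs = 11.7289 μs
d = vΔt = 0.9823c × 11.7289 μs = 2.94494×10^8 m/s × 1.17289×10^-5 s = 3454 m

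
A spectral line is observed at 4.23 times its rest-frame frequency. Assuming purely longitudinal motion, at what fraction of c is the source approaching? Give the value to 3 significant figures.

β ≈ 0.894

f_obs/f_src = √((1+β)/(1−β)) = 4.23  ⇒  (1+β)/(1−β) = 17.893
β = |1 − D²|/(1 + D²) = |1 − 17.893|/(1 + 17.893) = 0.894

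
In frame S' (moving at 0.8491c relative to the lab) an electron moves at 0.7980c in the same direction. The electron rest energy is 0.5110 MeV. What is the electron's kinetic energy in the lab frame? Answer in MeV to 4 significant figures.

K ≈ 2.182 MeV

u_lab = (0.7980 + 0.8491)/(1 + 0.7980×0.8491) = 0.9818299
γ = 1/√(1 − 0.9818299²) = 5.26973
K = (γ − 1)m₀c² = (5.26973 − 1) × 0.5110 = 4.26973 × 0.5110 = 2.182 MeV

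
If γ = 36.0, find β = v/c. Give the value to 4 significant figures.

β ≈ 0.9996

β = √(1 − 1/γ²) = √(1 − 1/36.0²) = √(0.999228) = 0.9996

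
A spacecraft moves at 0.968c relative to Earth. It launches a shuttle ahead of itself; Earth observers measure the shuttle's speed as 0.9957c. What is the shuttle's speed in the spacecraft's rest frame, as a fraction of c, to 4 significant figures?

u' ≈ 0.7660c

Inverse velocity addition: u' = (u − v)/(1 − uv/c²)
= (0.9957 − 0.968)/(1 − 0.9957×0.968) = 0.02770/0.0361624 = 0.7660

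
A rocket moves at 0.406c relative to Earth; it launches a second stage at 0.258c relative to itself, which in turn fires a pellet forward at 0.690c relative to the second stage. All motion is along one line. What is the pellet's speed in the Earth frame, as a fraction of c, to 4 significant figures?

u ≈ 0.9126c

Compose boost 2: (0.258 + 0.406)/(1 + 0.258×0.406) = 0.6640/1.10475 = 0.601042
Compose boost 3: (0.690 + 0.601042)/(1 + 0.690×0.601042) = 1.29104/1.41472 = 0.9126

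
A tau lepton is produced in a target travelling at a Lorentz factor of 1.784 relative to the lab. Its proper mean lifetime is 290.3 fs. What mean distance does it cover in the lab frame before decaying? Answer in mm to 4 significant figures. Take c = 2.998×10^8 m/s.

β = √(1 − 1/γ²) = √(1 − 1/1.784²) = 0.828129
Dilated lifetime: Δt = γτ₀ = 1.784 × 290.3 fs = 517.895 fs
d = vΔt = 0.828129c × 517.895 fs = 2.48273×10^8 m/s × 5.17895×10^-13 s = 0.1286 mm

d ≈ 0.1286 mm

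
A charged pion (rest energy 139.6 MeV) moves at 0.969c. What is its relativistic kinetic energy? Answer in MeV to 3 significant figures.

K ≈ 425 MeV

γ = 1/√(1 − 0.969²) = 4.0476
K = (γ − 1)m₀c² = (4.0476 − 1) × 139.6 MeV = 3.0476 × 139.6 MeV = 425 MeV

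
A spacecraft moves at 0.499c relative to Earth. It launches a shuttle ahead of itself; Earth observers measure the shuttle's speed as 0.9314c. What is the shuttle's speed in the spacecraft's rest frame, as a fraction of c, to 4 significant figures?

Inverse velocity addition: u' = (u − v)/(1 − uv/c²)
= (0.9314 − 0.499)/(1 − 0.9314×0.499) = 0.4324/0.535231 = 0.8079

u' ≈ 0.8079c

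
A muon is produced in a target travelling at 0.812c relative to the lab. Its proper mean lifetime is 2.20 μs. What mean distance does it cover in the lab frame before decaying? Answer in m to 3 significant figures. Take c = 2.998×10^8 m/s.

d ≈ 918 m

γ = 1/√(1 − 0.812²) = 1.7133
Dilated lifetime: Δt = γτ₀ = 1.7133 × 2.20 μs = 3.7693 μs
d = vΔt = 0.812c × 3.7693 μs = 2.4344×10^8 m/s × 3.7693×10^-6 s = 918 m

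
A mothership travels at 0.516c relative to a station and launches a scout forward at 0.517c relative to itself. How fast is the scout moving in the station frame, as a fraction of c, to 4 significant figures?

Compose boost 2: (0.517 + 0.516)/(1 + 0.517×0.516) = 1.033/1.26677 = 0.8155

u ≈ 0.8155c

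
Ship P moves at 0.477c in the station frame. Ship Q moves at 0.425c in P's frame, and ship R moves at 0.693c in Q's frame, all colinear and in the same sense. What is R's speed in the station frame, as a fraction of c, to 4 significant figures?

Compose boost 2: (0.425 + 0.477)/(1 + 0.425×0.477) = 0.9020/1.20273 = 0.749964
Compose boost 3: (0.693 + 0.749964)/(1 + 0.693×0.749964) = 1.44296/1.51972 = 0.9495

u ≈ 0.9495c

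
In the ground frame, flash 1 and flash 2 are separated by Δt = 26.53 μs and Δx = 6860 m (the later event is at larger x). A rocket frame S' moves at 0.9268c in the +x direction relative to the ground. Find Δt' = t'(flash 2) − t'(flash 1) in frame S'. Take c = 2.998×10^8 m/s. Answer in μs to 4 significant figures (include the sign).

γ = 1/√(1 − 0.9268²) = 2.66272
Δt' = γ(Δt − vΔx/c²) = 2.66272 × (26.53 μs − 0.9268×6860 m / (2.998×10^8 m/s))
= 2.66272 × (5.32304 μs) = 14.17 μs

Δt' ≈ 14.17 μs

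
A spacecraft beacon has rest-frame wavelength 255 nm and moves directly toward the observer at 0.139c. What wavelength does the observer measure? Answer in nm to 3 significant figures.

Relativistic Doppler: λ_obs = λ_src √((1−β)/(1+β))
= 255 × √(0.86100/1.1390) = 255 × 0.86944 = 222 nm

λ_obs ≈ 222 nm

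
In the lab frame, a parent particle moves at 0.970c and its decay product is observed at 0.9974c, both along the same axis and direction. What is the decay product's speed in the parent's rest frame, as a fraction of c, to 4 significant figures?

u' ≈ 0.8425c

Inverse velocity addition: u' = (u − v)/(1 − uv/c²)
= (0.9974 − 0.970)/(1 − 0.9974×0.970) = 0.02740/0.0325220 = 0.8425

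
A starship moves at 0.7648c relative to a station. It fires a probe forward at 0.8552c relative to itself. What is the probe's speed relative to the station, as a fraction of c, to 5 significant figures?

Relativistic velocity addition: u = (u' + v)/(1 + u'v/c²)
= (0.8552 + 0.7648)/(1 + 0.8552×0.7648) = 1.6200/1.654057 = 0.97941

u ≈ 0.97941c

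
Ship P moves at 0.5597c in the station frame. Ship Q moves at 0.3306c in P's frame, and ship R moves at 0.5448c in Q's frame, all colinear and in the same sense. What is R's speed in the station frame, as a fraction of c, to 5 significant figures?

u ≈ 0.91967c

Compose boost 2: (0.3306 + 0.5597)/(1 + 0.3306×0.5597) = 0.89030/1.185037 = 0.7512847
Compose boost 3: (0.5448 + 0.7512847)/(1 + 0.5448×0.7512847) = 1.296085/1.409300 = 0.91967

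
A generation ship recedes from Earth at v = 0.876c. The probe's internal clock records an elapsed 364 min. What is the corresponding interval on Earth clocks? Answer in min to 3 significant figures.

Δt ≈ 755 min

γ = 1/√(1 − 0.876²) = 2.0734
Time dilation: Δt = γτ₀ = 2.0734 × 364 min = 755 min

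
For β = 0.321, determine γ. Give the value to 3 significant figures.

γ ≈ 1.06

γ = 1/√(1 − β²) = 1/√(1 − 0.321²) = 1/√(0.89696) = 1.06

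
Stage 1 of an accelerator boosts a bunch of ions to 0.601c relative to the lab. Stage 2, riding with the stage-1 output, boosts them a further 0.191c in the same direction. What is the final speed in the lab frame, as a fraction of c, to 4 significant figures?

u ≈ 0.7104c

Compose boost 2: (0.191 + 0.601)/(1 + 0.191×0.601) = 0.7920/1.11479 = 0.7104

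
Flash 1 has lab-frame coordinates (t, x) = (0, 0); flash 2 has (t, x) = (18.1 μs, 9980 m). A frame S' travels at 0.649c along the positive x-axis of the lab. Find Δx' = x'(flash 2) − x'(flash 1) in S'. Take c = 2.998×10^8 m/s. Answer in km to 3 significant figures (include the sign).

γ = 1/√(1 − 0.649²) = 1.3144
Δx' = γ(Δx − vΔt) = 1.3144 × (9980 m − 0.649×(2.998×10^8 m/s)×18.1×10^-6 s)
= 1.3144 × (6458.3 m) = 8.49 km

Δx' ≈ 8.49 km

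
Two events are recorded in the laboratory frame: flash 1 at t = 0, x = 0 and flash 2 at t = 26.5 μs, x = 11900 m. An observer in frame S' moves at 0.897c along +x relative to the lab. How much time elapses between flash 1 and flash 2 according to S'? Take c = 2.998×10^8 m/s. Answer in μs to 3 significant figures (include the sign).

γ = 1/√(1 − 0.897²) = 2.2623
Δt' = γ(Δt − vΔx/c²) = 2.2623 × (26.5 μs − 0.897×11900 m / (2.998×10^8 m/s))
= 2.2623 × (-9.1047 μs) = -20.6 μs

Δt' ≈ -20.6 μs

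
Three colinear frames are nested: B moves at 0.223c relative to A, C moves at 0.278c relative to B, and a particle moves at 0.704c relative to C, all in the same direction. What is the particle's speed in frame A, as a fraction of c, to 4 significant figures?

Compose boost 2: (0.278 + 0.223)/(1 + 0.278×0.223) = 0.5010/1.06199 = 0.471754
Compose boost 3: (0.704 + 0.471754)/(1 + 0.704×0.471754) = 1.17575/1.33211 = 0.8826

u ≈ 0.8826c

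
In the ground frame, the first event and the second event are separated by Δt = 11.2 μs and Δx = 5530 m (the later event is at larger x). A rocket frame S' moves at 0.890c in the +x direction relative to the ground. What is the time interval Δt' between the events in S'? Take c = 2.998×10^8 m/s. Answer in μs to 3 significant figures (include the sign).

Δt' ≈ -11.4 μs

γ = 1/√(1 − 0.890²) = 2.1932
Δt' = γ(Δt − vΔx/c²) = 2.1932 × (11.2 μs − 0.890×5530 m / (2.998×10^8 m/s))
= 2.1932 × (-5.2166 μs) = -11.4 μs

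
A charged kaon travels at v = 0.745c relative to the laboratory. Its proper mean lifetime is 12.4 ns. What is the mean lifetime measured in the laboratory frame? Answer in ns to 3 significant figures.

Δt ≈ 18.6 ns

γ = 1/√(1 − 0.745²) = 1.4991
Time dilation: Δt = γτ₀ = 1.4991 × 12.4 ns = 18.6 ns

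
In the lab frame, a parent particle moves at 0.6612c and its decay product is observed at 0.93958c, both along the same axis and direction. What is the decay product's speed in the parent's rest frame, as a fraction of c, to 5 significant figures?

Inverse velocity addition: u' = (u − v)/(1 − uv/c²)
= (0.93958 − 0.6612)/(1 − 0.93958×0.6612) = 0.27838/0.3787497 = 0.73500

u' ≈ 0.73500c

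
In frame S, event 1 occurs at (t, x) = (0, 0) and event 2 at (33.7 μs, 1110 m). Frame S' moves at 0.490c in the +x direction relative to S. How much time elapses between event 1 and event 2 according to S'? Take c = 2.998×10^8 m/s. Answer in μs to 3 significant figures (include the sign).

γ = 1/√(1 − 0.490²) = 1.1472
Δt' = γ(Δt − vΔx/c²) = 1.1472 × (33.7 μs − 0.490×1110 m / (2.998×10^8 m/s))
= 1.1472 × (31.886 μs) = 36.6 μs

Δt' ≈ 36.6 μs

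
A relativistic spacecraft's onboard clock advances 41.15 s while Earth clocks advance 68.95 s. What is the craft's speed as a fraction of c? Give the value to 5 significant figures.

β ≈ 0.80238

γ = Δt/τ₀ = 68.95/41.15 = 1.675577
β = √(1 − 1/γ²) = √(1 − 1/1.675577²) = 0.80238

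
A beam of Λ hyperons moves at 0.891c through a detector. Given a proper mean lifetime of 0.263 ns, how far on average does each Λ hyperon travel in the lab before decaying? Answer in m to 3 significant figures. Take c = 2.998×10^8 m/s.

γ = 1/√(1 − 0.891²) = 2.2026
Dilated lifetime: Δt = γτ₀ = 2.2026 × 0.263 ns = 0.57929 ns
d = vΔt = 0.891c × 0.57929 ns = 2.6712×10^8 m/s × 5.7929×10^-10 s = 0.155 m

d ≈ 0.155 m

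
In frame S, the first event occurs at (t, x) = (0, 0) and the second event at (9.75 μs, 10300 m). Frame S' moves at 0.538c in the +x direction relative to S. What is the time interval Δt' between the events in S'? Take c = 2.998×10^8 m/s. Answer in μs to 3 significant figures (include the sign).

Δt' ≈ -10.4 μs

γ = 1/√(1 − 0.538²) = 1.1863
Δt' = γ(Δt − vΔx/c²) = 1.1863 × (9.75 μs − 0.538×10300 m / (2.998×10^8 m/s))
= 1.1863 × (-8.7337 μs) = -10.4 μs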